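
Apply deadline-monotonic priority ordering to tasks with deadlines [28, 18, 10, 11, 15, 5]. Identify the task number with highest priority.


Sort tasks by relative deadline (ascending):
  Task 6: deadline = 5
  Task 3: deadline = 10
  Task 4: deadline = 11
  Task 5: deadline = 15
  Task 2: deadline = 18
  Task 1: deadline = 28
Priority order (highest first): [6, 3, 4, 5, 2, 1]
Highest priority task = 6

6


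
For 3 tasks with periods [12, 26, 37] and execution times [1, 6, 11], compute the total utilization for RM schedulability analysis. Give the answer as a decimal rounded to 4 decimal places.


Compute individual utilizations (exact fractions):
  Task 1: C/T = 1/12 (approx. 0.0833)
  Task 2: C/T = 6/26 = 3/13 (approx. 0.2308)
  Task 3: C/T = 11/37 (approx. 0.2973)
Total utilization U = 1/12 + 3/13 + 11/37 = 3529/5772
Rounded to 4 decimal places: U = 0.6114
RM (Liu & Layland) bound for 3 tasks = 0.779763; compare with U = 3529/5772 (approx. 0.611400)
U <= bound, so schedulable by RM sufficient condition.

0.6114


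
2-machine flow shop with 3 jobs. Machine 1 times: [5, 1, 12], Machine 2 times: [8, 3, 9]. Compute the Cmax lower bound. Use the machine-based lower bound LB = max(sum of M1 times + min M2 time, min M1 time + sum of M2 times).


LB1 = sum(M1 times) + min(M2 times) = 18 + 3 = 21
LB2 = min(M1 times) + sum(M2 times) = 1 + 20 = 21
Lower bound = max(LB1, LB2) = max(21, 21) = 21

21


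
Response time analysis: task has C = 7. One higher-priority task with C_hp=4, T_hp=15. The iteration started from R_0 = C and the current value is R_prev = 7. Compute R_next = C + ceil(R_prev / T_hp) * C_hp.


R_next = C + ceil(R_prev / T_hp) * C_hp
ceil(7 / 15) = ceil(0.4667) = 1
Interference = 1 * 4 = 4
R_next = 7 + 4 = 11

11


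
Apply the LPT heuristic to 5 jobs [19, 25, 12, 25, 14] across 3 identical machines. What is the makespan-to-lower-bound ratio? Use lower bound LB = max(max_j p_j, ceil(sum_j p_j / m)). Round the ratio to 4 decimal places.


LPT order: [25, 25, 19, 14, 12]
Machine loads after assignment: [37, 25, 33]
LPT makespan = 37
Lower bound = max(max_job, ceil(total/3)) = max(25, 32) = 32
Ratio = 37 / 32 = 1.1563

1.1563


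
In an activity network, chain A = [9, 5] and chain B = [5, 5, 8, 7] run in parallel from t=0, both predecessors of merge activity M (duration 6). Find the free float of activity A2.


ES(A2) = sum of predecessors on chain A = 9
EF(A2) = ES + duration = 9 + 5 = 14
Successor of A2 is M. ES(M) = max(sum(A), sum(B)) = max(14, 25) = 25
Free float = ES(successor) - EF(current) = 25 - 14 = 11

11


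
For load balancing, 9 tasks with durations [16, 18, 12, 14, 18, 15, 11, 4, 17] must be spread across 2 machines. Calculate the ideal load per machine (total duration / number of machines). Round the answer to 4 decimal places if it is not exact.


Total processing time = 16 + 18 + 12 + 14 + 18 + 15 + 11 + 4 + 17 = 125
Number of machines = 2
Ideal balanced load = 125 / 2 = 62.5

62.5


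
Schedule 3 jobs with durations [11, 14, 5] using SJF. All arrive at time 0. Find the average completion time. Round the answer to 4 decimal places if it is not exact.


SJF order (ascending): [5, 11, 14]
Completion times:
  Job 1: burst=5, C=5
  Job 2: burst=11, C=16
  Job 3: burst=14, C=30
Average completion = 51/3 = 17.0

17.0


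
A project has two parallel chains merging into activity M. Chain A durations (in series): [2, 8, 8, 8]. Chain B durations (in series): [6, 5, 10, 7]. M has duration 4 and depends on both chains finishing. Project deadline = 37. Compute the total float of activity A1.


Forward pass: ES(A1) = sum of predecessors on chain A = 0
EF = ES + duration = 0 + 2 = 2
Backward pass: LF(M) = deadline = 37; LS(M) = 37 - 4 = 33
LF(A1) = LS(M) - sum(successors on chain A) = 33 - 24 = 9
LS = LF - duration = 9 - 2 = 7
Total float = LS - ES = 7 - 0 = 7

7


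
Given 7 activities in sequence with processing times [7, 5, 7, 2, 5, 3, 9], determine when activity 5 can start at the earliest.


Activity 5 starts after activities 1 through 4 complete.
Predecessor durations: [7, 5, 7, 2]
ES = 7 + 5 + 7 + 2 = 21

21


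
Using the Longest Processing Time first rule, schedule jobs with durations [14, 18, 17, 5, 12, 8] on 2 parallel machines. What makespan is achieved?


Sort jobs in decreasing order (LPT): [18, 17, 14, 12, 8, 5]
Assign each job to the least loaded machine:
  Machine 1: jobs [18, 12, 8], load = 38
  Machine 2: jobs [17, 14, 5], load = 36
Makespan = max load = 38

38


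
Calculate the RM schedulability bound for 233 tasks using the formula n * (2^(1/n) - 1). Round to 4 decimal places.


Compute 2^(1/233) = 1.0029793100
Subtract 1: 1.0029793100 - 1 = 0.0029793100
Multiply by n: 233 * 0.0029793100 = 0.6941792300
Round to 4 dp: 0.6942

0.6942


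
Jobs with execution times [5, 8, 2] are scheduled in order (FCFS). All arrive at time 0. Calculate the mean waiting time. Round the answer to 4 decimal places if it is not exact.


FCFS order (as given): [5, 8, 2]
Waiting times:
  Job 1: wait = 0
  Job 2: wait = 5
  Job 3: wait = 13
Sum of waiting times = 18
Average waiting time = 18/3 = 6.0

6.0


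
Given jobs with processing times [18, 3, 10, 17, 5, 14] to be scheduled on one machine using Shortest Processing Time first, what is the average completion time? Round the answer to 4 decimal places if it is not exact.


Sort jobs by processing time (SPT order): [3, 5, 10, 14, 17, 18]
Compute completion times sequentially:
  Job 1: processing = 3, completes at 3
  Job 2: processing = 5, completes at 8
  Job 3: processing = 10, completes at 18
  Job 4: processing = 14, completes at 32
  Job 5: processing = 17, completes at 49
  Job 6: processing = 18, completes at 67
Sum of completion times = 177
Average completion time = 177/6 = 29.5

29.5


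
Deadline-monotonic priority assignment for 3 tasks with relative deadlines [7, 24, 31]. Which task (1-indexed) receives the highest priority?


Sort tasks by relative deadline (ascending):
  Task 1: deadline = 7
  Task 2: deadline = 24
  Task 3: deadline = 31
Priority order (highest first): [1, 2, 3]
Highest priority task = 1

1


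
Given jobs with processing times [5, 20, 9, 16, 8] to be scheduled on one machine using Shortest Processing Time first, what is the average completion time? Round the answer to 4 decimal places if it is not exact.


Sort jobs by processing time (SPT order): [5, 8, 9, 16, 20]
Compute completion times sequentially:
  Job 1: processing = 5, completes at 5
  Job 2: processing = 8, completes at 13
  Job 3: processing = 9, completes at 22
  Job 4: processing = 16, completes at 38
  Job 5: processing = 20, completes at 58
Sum of completion times = 136
Average completion time = 136/5 = 27.2

27.2


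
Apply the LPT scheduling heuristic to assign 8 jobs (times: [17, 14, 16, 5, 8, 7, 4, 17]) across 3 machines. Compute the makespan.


Sort jobs in decreasing order (LPT): [17, 17, 16, 14, 8, 7, 5, 4]
Assign each job to the least loaded machine:
  Machine 1: jobs [17, 8, 4], load = 29
  Machine 2: jobs [17, 7, 5], load = 29
  Machine 3: jobs [16, 14], load = 30
Makespan = max load = 30

30


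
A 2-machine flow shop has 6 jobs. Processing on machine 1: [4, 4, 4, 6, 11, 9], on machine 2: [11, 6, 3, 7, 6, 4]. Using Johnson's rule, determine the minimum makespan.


Apply Johnson's rule:
  Group 1 (a <= b): [(1, 4, 11), (2, 4, 6), (4, 6, 7)]
  Group 2 (a > b): [(5, 11, 6), (6, 9, 4), (3, 4, 3)]
Optimal job order: [1, 2, 4, 5, 6, 3]
Schedule:
  Job 1: M1 done at 4, M2 done at 15
  Job 2: M1 done at 8, M2 done at 21
  Job 4: M1 done at 14, M2 done at 28
  Job 5: M1 done at 25, M2 done at 34
  Job 6: M1 done at 34, M2 done at 38
  Job 3: M1 done at 38, M2 done at 41
Makespan = 41

41


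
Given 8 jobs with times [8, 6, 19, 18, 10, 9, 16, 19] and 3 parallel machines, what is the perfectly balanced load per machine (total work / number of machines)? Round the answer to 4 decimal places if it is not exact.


Total processing time = 8 + 6 + 19 + 18 + 10 + 9 + 16 + 19 = 105
Number of machines = 3
Ideal balanced load = 105 / 3 = 35.0

35.0


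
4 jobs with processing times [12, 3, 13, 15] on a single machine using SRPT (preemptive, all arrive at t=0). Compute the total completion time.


Since all jobs arrive at t=0, SRPT equals SPT ordering.
SPT order: [3, 12, 13, 15]
Completion times:
  Job 1: p=3, C=3
  Job 2: p=12, C=15
  Job 3: p=13, C=28
  Job 4: p=15, C=43
Total completion time = 3 + 15 + 28 + 43 = 89

89


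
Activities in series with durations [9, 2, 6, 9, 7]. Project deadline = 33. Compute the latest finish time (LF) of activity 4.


LF(activity 4) = deadline - sum of successor durations
Successors: activities 5 through 5 with durations [7]
Sum of successor durations = 7
LF = 33 - 7 = 26

26


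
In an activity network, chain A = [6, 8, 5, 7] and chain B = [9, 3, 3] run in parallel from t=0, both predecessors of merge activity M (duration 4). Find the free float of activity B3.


ES(B3) = sum of predecessors on chain B = 12
EF(B3) = ES + duration = 12 + 3 = 15
Successor of B3 is M. ES(M) = max(sum(A), sum(B)) = max(26, 15) = 26
Free float = ES(successor) - EF(current) = 26 - 15 = 11

11


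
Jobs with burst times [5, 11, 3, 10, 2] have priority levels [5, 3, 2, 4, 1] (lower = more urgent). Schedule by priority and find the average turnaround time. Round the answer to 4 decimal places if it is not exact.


Sort by priority (ascending = highest first):
Order: [(1, 2), (2, 3), (3, 11), (4, 10), (5, 5)]
Completion times:
  Priority 1, burst=2, C=2
  Priority 2, burst=3, C=5
  Priority 3, burst=11, C=16
  Priority 4, burst=10, C=26
  Priority 5, burst=5, C=31
Average turnaround = 80/5 = 16.0

16.0


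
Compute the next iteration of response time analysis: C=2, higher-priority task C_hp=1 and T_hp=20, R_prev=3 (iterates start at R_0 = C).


R_next = C + ceil(R_prev / T_hp) * C_hp
ceil(3 / 20) = ceil(0.15) = 1
Interference = 1 * 1 = 1
R_next = 2 + 1 = 3
R_next = R_prev, so the iteration has converged (response time = 3).

3


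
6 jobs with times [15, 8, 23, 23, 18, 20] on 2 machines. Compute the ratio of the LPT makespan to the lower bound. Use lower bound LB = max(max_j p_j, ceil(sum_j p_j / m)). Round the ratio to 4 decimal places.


LPT order: [23, 23, 20, 18, 15, 8]
Machine loads after assignment: [51, 56]
LPT makespan = 56
Lower bound = max(max_job, ceil(total/2)) = max(23, 54) = 54
Ratio = 56 / 54 = 1.037

1.037


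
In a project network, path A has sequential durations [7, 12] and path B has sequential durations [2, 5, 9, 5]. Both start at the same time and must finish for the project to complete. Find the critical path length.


Path A total = 7 + 12 = 19
Path B total = 2 + 5 + 9 + 5 = 21
Critical path = longest path = max(19, 21) = 21

21


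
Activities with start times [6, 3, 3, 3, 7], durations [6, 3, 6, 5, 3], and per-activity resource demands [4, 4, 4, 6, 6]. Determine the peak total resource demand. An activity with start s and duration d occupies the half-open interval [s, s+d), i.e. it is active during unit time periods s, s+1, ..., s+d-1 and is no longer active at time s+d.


Each activity i is active on [start_i, start_i + duration_i).
Compute total resource usage per time slot:
  t=0: active resources = [], total = 0
  t=1: active resources = [], total = 0
  t=2: active resources = [], total = 0
  t=3: active resources = [4, 4, 6], total = 14
  t=4: active resources = [4, 4, 6], total = 14
  t=5: active resources = [4, 4, 6], total = 14
  t=6: active resources = [4, 4, 6], total = 14
  t=7: active resources = [4, 4, 6, 6], total = 20
  t=8: active resources = [4, 4, 6], total = 14
  t=9: active resources = [4, 6], total = 10
  t=10: active resources = [4], total = 4
  t=11: active resources = [4], total = 4
Peak resource demand = 20

20


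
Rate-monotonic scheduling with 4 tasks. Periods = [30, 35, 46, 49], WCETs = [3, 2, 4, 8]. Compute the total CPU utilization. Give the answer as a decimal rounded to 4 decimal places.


Compute individual utilizations (exact fractions):
  Task 1: C/T = 3/30 = 1/10 (approx. 0.1)
  Task 2: C/T = 2/35 (approx. 0.0571)
  Task 3: C/T = 4/46 = 2/23 (approx. 0.087)
  Task 4: C/T = 8/49 (approx. 0.1633)
Total utilization U = 1/10 + 2/35 + 2/23 + 8/49 = 4591/11270
Rounded to 4 decimal places: U = 0.4074
RM (Liu & Layland) bound for 4 tasks = 0.756828; compare with U = 4591/11270 (approx. 0.407365)
U <= bound, so schedulable by RM sufficient condition.

0.4074


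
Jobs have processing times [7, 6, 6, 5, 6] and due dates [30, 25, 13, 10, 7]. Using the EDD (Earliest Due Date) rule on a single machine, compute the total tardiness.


Sort by due date (EDD order): [(6, 7), (5, 10), (6, 13), (6, 25), (7, 30)]
Compute completion times and tardiness:
  Job 1: p=6, d=7, C=6, tardiness=max(0,6-7)=0
  Job 2: p=5, d=10, C=11, tardiness=max(0,11-10)=1
  Job 3: p=6, d=13, C=17, tardiness=max(0,17-13)=4
  Job 4: p=6, d=25, C=23, tardiness=max(0,23-25)=0
  Job 5: p=7, d=30, C=30, tardiness=max(0,30-30)=0
Total tardiness = 5

5


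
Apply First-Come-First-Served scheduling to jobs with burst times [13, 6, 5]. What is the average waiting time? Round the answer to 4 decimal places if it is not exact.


FCFS order (as given): [13, 6, 5]
Waiting times:
  Job 1: wait = 0
  Job 2: wait = 13
  Job 3: wait = 19
Sum of waiting times = 32
Average waiting time = 32/3 = 10.6667

10.6667


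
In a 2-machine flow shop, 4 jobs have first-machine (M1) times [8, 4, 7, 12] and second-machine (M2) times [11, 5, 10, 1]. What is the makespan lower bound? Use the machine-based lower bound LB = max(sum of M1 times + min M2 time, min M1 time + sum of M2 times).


LB1 = sum(M1 times) + min(M2 times) = 31 + 1 = 32
LB2 = min(M1 times) + sum(M2 times) = 4 + 27 = 31
Lower bound = max(LB1, LB2) = max(32, 31) = 32

32


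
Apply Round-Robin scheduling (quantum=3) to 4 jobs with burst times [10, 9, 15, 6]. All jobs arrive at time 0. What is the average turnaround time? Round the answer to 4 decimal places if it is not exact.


Time quantum = 3
Execution trace:
  J1 runs 3 units, time = 3
  J2 runs 3 units, time = 6
  J3 runs 3 units, time = 9
  J4 runs 3 units, time = 12
  J1 runs 3 units, time = 15
  J2 runs 3 units, time = 18
  J3 runs 3 units, time = 21
  J4 runs 3 units, time = 24
  J1 runs 3 units, time = 27
  J2 runs 3 units, time = 30
  J3 runs 3 units, time = 33
  J1 runs 1 units, time = 34
  J3 runs 3 units, time = 37
  J3 runs 3 units, time = 40
Finish times: [34, 30, 40, 24]
Average turnaround = 128/4 = 32.0

32.0


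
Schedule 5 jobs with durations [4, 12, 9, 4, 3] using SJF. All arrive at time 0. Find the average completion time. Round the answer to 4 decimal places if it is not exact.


SJF order (ascending): [3, 4, 4, 9, 12]
Completion times:
  Job 1: burst=3, C=3
  Job 2: burst=4, C=7
  Job 3: burst=4, C=11
  Job 4: burst=9, C=20
  Job 5: burst=12, C=32
Average completion = 73/5 = 14.6

14.6


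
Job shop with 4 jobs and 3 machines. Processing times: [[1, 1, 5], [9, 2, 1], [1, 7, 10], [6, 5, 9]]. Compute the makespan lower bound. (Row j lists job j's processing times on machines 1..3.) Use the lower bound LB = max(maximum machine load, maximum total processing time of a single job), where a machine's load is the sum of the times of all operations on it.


Machine loads:
  Machine 1: 1 + 9 + 1 + 6 = 17
  Machine 2: 1 + 2 + 7 + 5 = 15
  Machine 3: 5 + 1 + 10 + 9 = 25
Max machine load = 25
Job totals:
  Job 1: 7
  Job 2: 12
  Job 3: 18
  Job 4: 20
Max job total = 20
Lower bound = max(25, 20) = 25

25


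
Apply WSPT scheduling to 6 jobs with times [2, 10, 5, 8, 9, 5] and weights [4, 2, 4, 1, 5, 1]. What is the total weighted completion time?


Compute p/w ratios and sort ascending (WSPT): [(2, 4), (5, 4), (9, 5), (10, 2), (5, 1), (8, 1)]
Compute weighted completion times:
  Job (p=2,w=4): C=2, w*C=4*2=8
  Job (p=5,w=4): C=7, w*C=4*7=28
  Job (p=9,w=5): C=16, w*C=5*16=80
  Job (p=10,w=2): C=26, w*C=2*26=52
  Job (p=5,w=1): C=31, w*C=1*31=31
  Job (p=8,w=1): C=39, w*C=1*39=39
Total weighted completion time = 238

238


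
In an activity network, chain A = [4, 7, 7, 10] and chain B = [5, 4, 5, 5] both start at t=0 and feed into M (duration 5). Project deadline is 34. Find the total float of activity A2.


Forward pass: ES(A2) = sum of predecessors on chain A = 4
EF = ES + duration = 4 + 7 = 11
Backward pass: LF(M) = deadline = 34; LS(M) = 34 - 5 = 29
LF(A2) = LS(M) - sum(successors on chain A) = 29 - 17 = 12
LS = LF - duration = 12 - 7 = 5
Total float = LS - ES = 5 - 4 = 1

1


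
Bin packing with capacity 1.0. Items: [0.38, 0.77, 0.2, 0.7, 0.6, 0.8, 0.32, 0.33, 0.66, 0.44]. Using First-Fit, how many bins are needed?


Place items sequentially using First-Fit:
  Item 0.38 -> new Bin 1
  Item 0.77 -> new Bin 2
  Item 0.2 -> Bin 1 (now 0.58)
  Item 0.7 -> new Bin 3
  Item 0.6 -> new Bin 4
  Item 0.8 -> new Bin 5
  Item 0.32 -> Bin 1 (now 0.9)
  Item 0.33 -> Bin 4 (now 0.93)
  Item 0.66 -> new Bin 6
  Item 0.44 -> new Bin 7
Total bins used = 7

7


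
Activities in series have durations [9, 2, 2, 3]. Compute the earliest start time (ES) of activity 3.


Activity 3 starts after activities 1 through 2 complete.
Predecessor durations: [9, 2]
ES = 9 + 2 = 11

11


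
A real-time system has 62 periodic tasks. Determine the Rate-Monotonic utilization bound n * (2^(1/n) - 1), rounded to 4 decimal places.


Compute 2^(1/62) = 1.0112425207
Subtract 1: 1.0112425207 - 1 = 0.0112425207
Multiply by n: 62 * 0.0112425207 = 0.6970362834
Round to 4 dp: 0.6970

0.6970


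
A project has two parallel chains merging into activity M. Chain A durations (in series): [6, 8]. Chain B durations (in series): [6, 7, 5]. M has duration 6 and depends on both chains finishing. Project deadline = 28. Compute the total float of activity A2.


Forward pass: ES(A2) = sum of predecessors on chain A = 6
EF = ES + duration = 6 + 8 = 14
Backward pass: LF(M) = deadline = 28; LS(M) = 28 - 6 = 22
LF(A2) = LS(M) - sum(successors on chain A) = 22 - 0 = 22
LS = LF - duration = 22 - 8 = 14
Total float = LS - ES = 14 - 6 = 8

8


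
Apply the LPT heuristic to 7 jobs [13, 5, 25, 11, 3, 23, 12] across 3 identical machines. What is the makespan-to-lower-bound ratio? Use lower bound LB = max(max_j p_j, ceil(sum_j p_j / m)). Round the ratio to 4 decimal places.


LPT order: [25, 23, 13, 12, 11, 5, 3]
Machine loads after assignment: [30, 34, 28]
LPT makespan = 34
Lower bound = max(max_job, ceil(total/3)) = max(25, 31) = 31
Ratio = 34 / 31 = 1.0968

1.0968


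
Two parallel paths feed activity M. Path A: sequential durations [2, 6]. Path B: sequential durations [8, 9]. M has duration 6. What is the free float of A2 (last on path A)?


ES(A2) = sum of predecessors on chain A = 2
EF(A2) = ES + duration = 2 + 6 = 8
Successor of A2 is M. ES(M) = max(sum(A), sum(B)) = max(8, 17) = 17
Free float = ES(successor) - EF(current) = 17 - 8 = 9

9


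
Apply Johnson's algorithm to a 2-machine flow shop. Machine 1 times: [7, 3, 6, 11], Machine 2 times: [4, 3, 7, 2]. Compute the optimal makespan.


Apply Johnson's rule:
  Group 1 (a <= b): [(2, 3, 3), (3, 6, 7)]
  Group 2 (a > b): [(1, 7, 4), (4, 11, 2)]
Optimal job order: [2, 3, 1, 4]
Schedule:
  Job 2: M1 done at 3, M2 done at 6
  Job 3: M1 done at 9, M2 done at 16
  Job 1: M1 done at 16, M2 done at 20
  Job 4: M1 done at 27, M2 done at 29
Makespan = 29

29


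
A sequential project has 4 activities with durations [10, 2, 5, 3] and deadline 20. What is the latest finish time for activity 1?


LF(activity 1) = deadline - sum of successor durations
Successors: activities 2 through 4 with durations [2, 5, 3]
Sum of successor durations = 10
LF = 20 - 10 = 10

10


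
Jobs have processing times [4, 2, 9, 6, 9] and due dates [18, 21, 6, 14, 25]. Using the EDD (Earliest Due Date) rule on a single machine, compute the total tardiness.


Sort by due date (EDD order): [(9, 6), (6, 14), (4, 18), (2, 21), (9, 25)]
Compute completion times and tardiness:
  Job 1: p=9, d=6, C=9, tardiness=max(0,9-6)=3
  Job 2: p=6, d=14, C=15, tardiness=max(0,15-14)=1
  Job 3: p=4, d=18, C=19, tardiness=max(0,19-18)=1
  Job 4: p=2, d=21, C=21, tardiness=max(0,21-21)=0
  Job 5: p=9, d=25, C=30, tardiness=max(0,30-25)=5
Total tardiness = 10

10


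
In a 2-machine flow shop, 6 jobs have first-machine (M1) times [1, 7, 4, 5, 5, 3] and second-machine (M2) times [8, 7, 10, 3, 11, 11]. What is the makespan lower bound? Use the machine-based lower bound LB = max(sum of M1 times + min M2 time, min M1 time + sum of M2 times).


LB1 = sum(M1 times) + min(M2 times) = 25 + 3 = 28
LB2 = min(M1 times) + sum(M2 times) = 1 + 50 = 51
Lower bound = max(LB1, LB2) = max(28, 51) = 51

51


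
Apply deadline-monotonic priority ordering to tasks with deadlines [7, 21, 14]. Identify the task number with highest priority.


Sort tasks by relative deadline (ascending):
  Task 1: deadline = 7
  Task 3: deadline = 14
  Task 2: deadline = 21
Priority order (highest first): [1, 3, 2]
Highest priority task = 1

1


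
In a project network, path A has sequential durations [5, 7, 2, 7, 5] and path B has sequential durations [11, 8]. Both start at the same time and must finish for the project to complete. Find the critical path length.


Path A total = 5 + 7 + 2 + 7 + 5 = 26
Path B total = 11 + 8 = 19
Critical path = longest path = max(26, 19) = 26

26


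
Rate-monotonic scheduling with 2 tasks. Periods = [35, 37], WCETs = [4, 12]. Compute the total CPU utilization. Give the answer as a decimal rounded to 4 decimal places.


Compute individual utilizations (exact fractions):
  Task 1: C/T = 4/35 (approx. 0.1143)
  Task 2: C/T = 12/37 (approx. 0.3243)
Total utilization U = 4/35 + 12/37 = 568/1295
Rounded to 4 decimal places: U = 0.4386
RM (Liu & Layland) bound for 2 tasks = 0.828427; compare with U = 568/1295 (approx. 0.438610)
U <= bound, so schedulable by RM sufficient condition.

0.4386


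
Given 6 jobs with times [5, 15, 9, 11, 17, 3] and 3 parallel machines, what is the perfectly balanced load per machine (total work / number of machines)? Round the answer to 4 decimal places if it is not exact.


Total processing time = 5 + 15 + 9 + 11 + 17 + 3 = 60
Number of machines = 3
Ideal balanced load = 60 / 3 = 20.0

20.0


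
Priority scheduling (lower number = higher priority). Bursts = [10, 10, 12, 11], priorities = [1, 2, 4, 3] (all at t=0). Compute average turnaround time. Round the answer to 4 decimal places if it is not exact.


Sort by priority (ascending = highest first):
Order: [(1, 10), (2, 10), (3, 11), (4, 12)]
Completion times:
  Priority 1, burst=10, C=10
  Priority 2, burst=10, C=20
  Priority 3, burst=11, C=31
  Priority 4, burst=12, C=43
Average turnaround = 104/4 = 26.0

26.0


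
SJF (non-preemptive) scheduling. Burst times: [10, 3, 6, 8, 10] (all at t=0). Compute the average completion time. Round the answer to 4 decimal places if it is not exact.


SJF order (ascending): [3, 6, 8, 10, 10]
Completion times:
  Job 1: burst=3, C=3
  Job 2: burst=6, C=9
  Job 3: burst=8, C=17
  Job 4: burst=10, C=27
  Job 5: burst=10, C=37
Average completion = 93/5 = 18.6

18.6


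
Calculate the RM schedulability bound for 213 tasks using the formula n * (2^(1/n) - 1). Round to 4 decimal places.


Compute 2^(1/213) = 1.0032595128
Subtract 1: 1.0032595128 - 1 = 0.0032595128
Multiply by n: 213 * 0.0032595128 = 0.6942762264
Round to 4 dp: 0.6943

0.6943


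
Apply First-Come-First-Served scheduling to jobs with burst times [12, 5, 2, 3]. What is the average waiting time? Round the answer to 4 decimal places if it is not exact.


FCFS order (as given): [12, 5, 2, 3]
Waiting times:
  Job 1: wait = 0
  Job 2: wait = 12
  Job 3: wait = 17
  Job 4: wait = 19
Sum of waiting times = 48
Average waiting time = 48/4 = 12.0

12.0


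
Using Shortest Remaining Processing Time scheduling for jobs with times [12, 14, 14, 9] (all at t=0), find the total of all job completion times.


Since all jobs arrive at t=0, SRPT equals SPT ordering.
SPT order: [9, 12, 14, 14]
Completion times:
  Job 1: p=9, C=9
  Job 2: p=12, C=21
  Job 3: p=14, C=35
  Job 4: p=14, C=49
Total completion time = 9 + 21 + 35 + 49 = 114

114


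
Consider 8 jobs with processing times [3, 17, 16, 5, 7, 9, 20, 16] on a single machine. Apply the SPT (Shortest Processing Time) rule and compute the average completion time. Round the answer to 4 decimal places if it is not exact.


Sort jobs by processing time (SPT order): [3, 5, 7, 9, 16, 16, 17, 20]
Compute completion times sequentially:
  Job 1: processing = 3, completes at 3
  Job 2: processing = 5, completes at 8
  Job 3: processing = 7, completes at 15
  Job 4: processing = 9, completes at 24
  Job 5: processing = 16, completes at 40
  Job 6: processing = 16, completes at 56
  Job 7: processing = 17, completes at 73
  Job 8: processing = 20, completes at 93
Sum of completion times = 312
Average completion time = 312/8 = 39.0

39.0


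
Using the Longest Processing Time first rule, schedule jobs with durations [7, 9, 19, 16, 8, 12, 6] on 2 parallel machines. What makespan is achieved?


Sort jobs in decreasing order (LPT): [19, 16, 12, 9, 8, 7, 6]
Assign each job to the least loaded machine:
  Machine 1: jobs [19, 9, 8], load = 36
  Machine 2: jobs [16, 12, 7, 6], load = 41
Makespan = max load = 41

41


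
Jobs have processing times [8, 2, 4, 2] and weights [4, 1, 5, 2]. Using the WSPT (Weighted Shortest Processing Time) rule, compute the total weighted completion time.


Compute p/w ratios and sort ascending (WSPT): [(4, 5), (2, 2), (8, 4), (2, 1)]
Compute weighted completion times:
  Job (p=4,w=5): C=4, w*C=5*4=20
  Job (p=2,w=2): C=6, w*C=2*6=12
  Job (p=8,w=4): C=14, w*C=4*14=56
  Job (p=2,w=1): C=16, w*C=1*16=16
Total weighted completion time = 104

104


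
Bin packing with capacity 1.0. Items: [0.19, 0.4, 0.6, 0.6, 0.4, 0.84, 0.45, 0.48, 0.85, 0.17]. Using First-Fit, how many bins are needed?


Place items sequentially using First-Fit:
  Item 0.19 -> new Bin 1
  Item 0.4 -> Bin 1 (now 0.59)
  Item 0.6 -> new Bin 2
  Item 0.6 -> new Bin 3
  Item 0.4 -> Bin 1 (now 0.99)
  Item 0.84 -> new Bin 4
  Item 0.45 -> new Bin 5
  Item 0.48 -> Bin 5 (now 0.93)
  Item 0.85 -> new Bin 6
  Item 0.17 -> Bin 2 (now 0.77)
Total bins used = 6

6


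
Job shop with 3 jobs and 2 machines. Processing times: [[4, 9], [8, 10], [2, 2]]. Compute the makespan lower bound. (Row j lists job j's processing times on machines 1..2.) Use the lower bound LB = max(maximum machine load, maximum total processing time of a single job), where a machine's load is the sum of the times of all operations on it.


Machine loads:
  Machine 1: 4 + 8 + 2 = 14
  Machine 2: 9 + 10 + 2 = 21
Max machine load = 21
Job totals:
  Job 1: 13
  Job 2: 18
  Job 3: 4
Max job total = 18
Lower bound = max(21, 18) = 21

21


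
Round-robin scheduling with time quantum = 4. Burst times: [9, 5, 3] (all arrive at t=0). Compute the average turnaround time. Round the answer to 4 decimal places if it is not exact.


Time quantum = 4
Execution trace:
  J1 runs 4 units, time = 4
  J2 runs 4 units, time = 8
  J3 runs 3 units, time = 11
  J1 runs 4 units, time = 15
  J2 runs 1 units, time = 16
  J1 runs 1 units, time = 17
Finish times: [17, 16, 11]
Average turnaround = 44/3 = 14.6667

14.6667


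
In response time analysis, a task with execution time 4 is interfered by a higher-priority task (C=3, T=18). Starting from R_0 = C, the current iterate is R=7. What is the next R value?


R_next = C + ceil(R_prev / T_hp) * C_hp
ceil(7 / 18) = ceil(0.3889) = 1
Interference = 1 * 3 = 3
R_next = 4 + 3 = 7
R_next = R_prev, so the iteration has converged (response time = 7).

7


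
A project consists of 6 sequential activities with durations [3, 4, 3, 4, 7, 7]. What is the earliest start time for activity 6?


Activity 6 starts after activities 1 through 5 complete.
Predecessor durations: [3, 4, 3, 4, 7]
ES = 3 + 4 + 3 + 4 + 7 = 21

21


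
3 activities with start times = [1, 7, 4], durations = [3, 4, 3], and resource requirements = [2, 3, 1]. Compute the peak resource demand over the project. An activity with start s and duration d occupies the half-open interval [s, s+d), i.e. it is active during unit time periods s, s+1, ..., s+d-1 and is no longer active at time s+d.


Each activity i is active on [start_i, start_i + duration_i).
Compute total resource usage per time slot:
  t=0: active resources = [], total = 0
  t=1: active resources = [2], total = 2
  t=2: active resources = [2], total = 2
  t=3: active resources = [2], total = 2
  t=4: active resources = [1], total = 1
  t=5: active resources = [1], total = 1
  t=6: active resources = [1], total = 1
  t=7: active resources = [3], total = 3
  t=8: active resources = [3], total = 3
  t=9: active resources = [3], total = 3
  t=10: active resources = [3], total = 3
Peak resource demand = 3

3


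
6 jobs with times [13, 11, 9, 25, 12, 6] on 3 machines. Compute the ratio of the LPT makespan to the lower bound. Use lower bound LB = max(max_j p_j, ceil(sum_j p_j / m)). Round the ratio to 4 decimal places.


LPT order: [25, 13, 12, 11, 9, 6]
Machine loads after assignment: [25, 28, 23]
LPT makespan = 28
Lower bound = max(max_job, ceil(total/3)) = max(25, 26) = 26
Ratio = 28 / 26 = 1.0769

1.0769


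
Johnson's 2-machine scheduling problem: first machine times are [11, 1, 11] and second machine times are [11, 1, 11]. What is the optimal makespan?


Apply Johnson's rule:
  Group 1 (a <= b): [(2, 1, 1), (1, 11, 11), (3, 11, 11)]
  Group 2 (a > b): []
Optimal job order: [2, 1, 3]
Schedule:
  Job 2: M1 done at 1, M2 done at 2
  Job 1: M1 done at 12, M2 done at 23
  Job 3: M1 done at 23, M2 done at 34
Makespan = 34

34


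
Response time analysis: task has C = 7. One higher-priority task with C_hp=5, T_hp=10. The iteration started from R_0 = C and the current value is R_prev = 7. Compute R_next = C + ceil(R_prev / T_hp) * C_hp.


R_next = C + ceil(R_prev / T_hp) * C_hp
ceil(7 / 10) = ceil(0.7) = 1
Interference = 1 * 5 = 5
R_next = 7 + 5 = 12

12


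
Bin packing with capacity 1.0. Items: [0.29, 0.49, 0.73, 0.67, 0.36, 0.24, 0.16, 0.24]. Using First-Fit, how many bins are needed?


Place items sequentially using First-Fit:
  Item 0.29 -> new Bin 1
  Item 0.49 -> Bin 1 (now 0.78)
  Item 0.73 -> new Bin 2
  Item 0.67 -> new Bin 3
  Item 0.36 -> new Bin 4
  Item 0.24 -> Bin 2 (now 0.97)
  Item 0.16 -> Bin 1 (now 0.94)
  Item 0.24 -> Bin 3 (now 0.91)
Total bins used = 4

4


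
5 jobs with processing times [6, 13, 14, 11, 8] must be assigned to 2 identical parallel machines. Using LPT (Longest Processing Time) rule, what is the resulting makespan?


Sort jobs in decreasing order (LPT): [14, 13, 11, 8, 6]
Assign each job to the least loaded machine:
  Machine 1: jobs [14, 8, 6], load = 28
  Machine 2: jobs [13, 11], load = 24
Makespan = max load = 28

28


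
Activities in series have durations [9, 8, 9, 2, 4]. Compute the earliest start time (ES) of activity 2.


Activity 2 starts after activities 1 through 1 complete.
Predecessor durations: [9]
ES = 9 = 9

9


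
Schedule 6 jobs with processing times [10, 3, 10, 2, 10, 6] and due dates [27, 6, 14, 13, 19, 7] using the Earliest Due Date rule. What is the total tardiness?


Sort by due date (EDD order): [(3, 6), (6, 7), (2, 13), (10, 14), (10, 19), (10, 27)]
Compute completion times and tardiness:
  Job 1: p=3, d=6, C=3, tardiness=max(0,3-6)=0
  Job 2: p=6, d=7, C=9, tardiness=max(0,9-7)=2
  Job 3: p=2, d=13, C=11, tardiness=max(0,11-13)=0
  Job 4: p=10, d=14, C=21, tardiness=max(0,21-14)=7
  Job 5: p=10, d=19, C=31, tardiness=max(0,31-19)=12
  Job 6: p=10, d=27, C=41, tardiness=max(0,41-27)=14
Total tardiness = 35

35


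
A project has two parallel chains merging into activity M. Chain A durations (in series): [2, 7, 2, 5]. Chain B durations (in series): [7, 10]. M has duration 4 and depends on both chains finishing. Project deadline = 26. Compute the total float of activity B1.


Forward pass: ES(B1) = sum of predecessors on chain B = 0
EF = ES + duration = 0 + 7 = 7
Backward pass: LF(M) = deadline = 26; LS(M) = 26 - 4 = 22
LF(B1) = LS(M) - sum(successors on chain B) = 22 - 10 = 12
LS = LF - duration = 12 - 7 = 5
Total float = LS - ES = 5 - 0 = 5

5


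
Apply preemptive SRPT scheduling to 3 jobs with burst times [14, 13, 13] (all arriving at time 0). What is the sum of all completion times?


Since all jobs arrive at t=0, SRPT equals SPT ordering.
SPT order: [13, 13, 14]
Completion times:
  Job 1: p=13, C=13
  Job 2: p=13, C=26
  Job 3: p=14, C=40
Total completion time = 13 + 26 + 40 = 79

79


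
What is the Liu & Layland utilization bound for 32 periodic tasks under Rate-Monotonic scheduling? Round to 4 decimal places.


Compute 2^(1/32) = 1.0218971487
Subtract 1: 1.0218971487 - 1 = 0.0218971487
Multiply by n: 32 * 0.0218971487 = 0.7007087584
Round to 4 dp: 0.7007

0.7007


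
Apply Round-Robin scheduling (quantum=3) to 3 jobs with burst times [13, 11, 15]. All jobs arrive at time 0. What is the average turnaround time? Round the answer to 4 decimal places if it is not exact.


Time quantum = 3
Execution trace:
  J1 runs 3 units, time = 3
  J2 runs 3 units, time = 6
  J3 runs 3 units, time = 9
  J1 runs 3 units, time = 12
  J2 runs 3 units, time = 15
  J3 runs 3 units, time = 18
  J1 runs 3 units, time = 21
  J2 runs 3 units, time = 24
  J3 runs 3 units, time = 27
  J1 runs 3 units, time = 30
  J2 runs 2 units, time = 32
  J3 runs 3 units, time = 35
  J1 runs 1 units, time = 36
  J3 runs 3 units, time = 39
Finish times: [36, 32, 39]
Average turnaround = 107/3 = 35.6667

35.6667


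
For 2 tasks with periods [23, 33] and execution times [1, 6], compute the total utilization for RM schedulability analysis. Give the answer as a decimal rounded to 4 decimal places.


Compute individual utilizations (exact fractions):
  Task 1: C/T = 1/23 (approx. 0.0435)
  Task 2: C/T = 6/33 = 2/11 (approx. 0.1818)
Total utilization U = 1/23 + 2/11 = 57/253
Rounded to 4 decimal places: U = 0.2253
RM (Liu & Layland) bound for 2 tasks = 0.828427; compare with U = 57/253 (approx. 0.225296)
U <= bound, so schedulable by RM sufficient condition.

0.2253


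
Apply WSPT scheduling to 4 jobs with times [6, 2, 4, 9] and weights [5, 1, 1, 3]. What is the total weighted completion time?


Compute p/w ratios and sort ascending (WSPT): [(6, 5), (2, 1), (9, 3), (4, 1)]
Compute weighted completion times:
  Job (p=6,w=5): C=6, w*C=5*6=30
  Job (p=2,w=1): C=8, w*C=1*8=8
  Job (p=9,w=3): C=17, w*C=3*17=51
  Job (p=4,w=1): C=21, w*C=1*21=21
Total weighted completion time = 110

110


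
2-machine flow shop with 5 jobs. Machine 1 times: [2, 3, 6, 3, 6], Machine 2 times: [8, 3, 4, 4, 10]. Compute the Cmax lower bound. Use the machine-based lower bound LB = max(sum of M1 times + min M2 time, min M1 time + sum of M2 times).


LB1 = sum(M1 times) + min(M2 times) = 20 + 3 = 23
LB2 = min(M1 times) + sum(M2 times) = 2 + 29 = 31
Lower bound = max(LB1, LB2) = max(23, 31) = 31

31


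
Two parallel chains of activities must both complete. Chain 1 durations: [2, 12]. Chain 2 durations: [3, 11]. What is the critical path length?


Path A total = 2 + 12 = 14
Path B total = 3 + 11 = 14
Critical path = longest path = max(14, 14) = 14

14


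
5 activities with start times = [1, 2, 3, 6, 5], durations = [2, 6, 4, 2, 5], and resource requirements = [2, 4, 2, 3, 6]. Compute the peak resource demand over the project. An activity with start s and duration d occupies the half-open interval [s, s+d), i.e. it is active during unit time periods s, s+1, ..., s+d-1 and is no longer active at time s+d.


Each activity i is active on [start_i, start_i + duration_i).
Compute total resource usage per time slot:
  t=0: active resources = [], total = 0
  t=1: active resources = [2], total = 2
  t=2: active resources = [2, 4], total = 6
  t=3: active resources = [4, 2], total = 6
  t=4: active resources = [4, 2], total = 6
  t=5: active resources = [4, 2, 6], total = 12
  t=6: active resources = [4, 2, 3, 6], total = 15
  t=7: active resources = [4, 3, 6], total = 13
  t=8: active resources = [6], total = 6
  t=9: active resources = [6], total = 6
Peak resource demand = 15

15


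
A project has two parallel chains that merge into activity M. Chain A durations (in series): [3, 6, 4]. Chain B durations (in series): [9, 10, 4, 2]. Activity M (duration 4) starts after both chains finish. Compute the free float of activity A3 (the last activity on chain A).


ES(A3) = sum of predecessors on chain A = 9
EF(A3) = ES + duration = 9 + 4 = 13
Successor of A3 is M. ES(M) = max(sum(A), sum(B)) = max(13, 25) = 25
Free float = ES(successor) - EF(current) = 25 - 13 = 12

12


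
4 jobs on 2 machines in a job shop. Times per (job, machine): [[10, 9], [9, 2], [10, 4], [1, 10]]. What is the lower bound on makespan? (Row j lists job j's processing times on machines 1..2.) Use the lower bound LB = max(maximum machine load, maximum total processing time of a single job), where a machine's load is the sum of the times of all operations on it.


Machine loads:
  Machine 1: 10 + 9 + 10 + 1 = 30
  Machine 2: 9 + 2 + 4 + 10 = 25
Max machine load = 30
Job totals:
  Job 1: 19
  Job 2: 11
  Job 3: 14
  Job 4: 11
Max job total = 19
Lower bound = max(30, 19) = 30

30


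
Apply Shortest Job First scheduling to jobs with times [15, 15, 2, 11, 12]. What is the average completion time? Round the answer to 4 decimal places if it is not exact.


SJF order (ascending): [2, 11, 12, 15, 15]
Completion times:
  Job 1: burst=2, C=2
  Job 2: burst=11, C=13
  Job 3: burst=12, C=25
  Job 4: burst=15, C=40
  Job 5: burst=15, C=55
Average completion = 135/5 = 27.0

27.0


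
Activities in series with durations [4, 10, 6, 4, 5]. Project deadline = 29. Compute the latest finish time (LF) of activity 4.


LF(activity 4) = deadline - sum of successor durations
Successors: activities 5 through 5 with durations [5]
Sum of successor durations = 5
LF = 29 - 5 = 24

24


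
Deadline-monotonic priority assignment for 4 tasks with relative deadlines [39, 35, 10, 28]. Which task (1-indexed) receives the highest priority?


Sort tasks by relative deadline (ascending):
  Task 3: deadline = 10
  Task 4: deadline = 28
  Task 2: deadline = 35
  Task 1: deadline = 39
Priority order (highest first): [3, 4, 2, 1]
Highest priority task = 3

3


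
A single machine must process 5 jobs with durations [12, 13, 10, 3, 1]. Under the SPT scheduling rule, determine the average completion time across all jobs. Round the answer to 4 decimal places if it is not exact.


Sort jobs by processing time (SPT order): [1, 3, 10, 12, 13]
Compute completion times sequentially:
  Job 1: processing = 1, completes at 1
  Job 2: processing = 3, completes at 4
  Job 3: processing = 10, completes at 14
  Job 4: processing = 12, completes at 26
  Job 5: processing = 13, completes at 39
Sum of completion times = 84
Average completion time = 84/5 = 16.8

16.8


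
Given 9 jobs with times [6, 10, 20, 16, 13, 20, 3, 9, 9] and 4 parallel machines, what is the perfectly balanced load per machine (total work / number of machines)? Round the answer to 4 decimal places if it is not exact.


Total processing time = 6 + 10 + 20 + 16 + 13 + 20 + 3 + 9 + 9 = 106
Number of machines = 4
Ideal balanced load = 106 / 4 = 26.5

26.5


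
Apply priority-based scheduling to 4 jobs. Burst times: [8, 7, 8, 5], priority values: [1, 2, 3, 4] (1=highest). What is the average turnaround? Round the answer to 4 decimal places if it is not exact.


Sort by priority (ascending = highest first):
Order: [(1, 8), (2, 7), (3, 8), (4, 5)]
Completion times:
  Priority 1, burst=8, C=8
  Priority 2, burst=7, C=15
  Priority 3, burst=8, C=23
  Priority 4, burst=5, C=28
Average turnaround = 74/4 = 18.5

18.5


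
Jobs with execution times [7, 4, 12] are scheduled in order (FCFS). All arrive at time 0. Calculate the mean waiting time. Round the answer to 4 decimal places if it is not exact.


FCFS order (as given): [7, 4, 12]
Waiting times:
  Job 1: wait = 0
  Job 2: wait = 7
  Job 3: wait = 11
Sum of waiting times = 18
Average waiting time = 18/3 = 6.0

6.0
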